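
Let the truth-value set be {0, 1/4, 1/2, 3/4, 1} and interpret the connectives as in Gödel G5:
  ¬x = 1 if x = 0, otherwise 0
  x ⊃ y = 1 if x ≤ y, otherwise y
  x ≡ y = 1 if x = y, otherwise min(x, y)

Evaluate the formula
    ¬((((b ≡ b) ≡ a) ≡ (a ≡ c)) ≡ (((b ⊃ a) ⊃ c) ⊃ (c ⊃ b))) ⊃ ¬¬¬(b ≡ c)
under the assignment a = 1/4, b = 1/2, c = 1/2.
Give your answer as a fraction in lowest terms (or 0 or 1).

b ≡ b = 1/2 ≡ 1/2 = 1
(b ≡ b) ≡ a = 1 ≡ 1/4 = 1/4
a ≡ c = 1/4 ≡ 1/2 = 1/4
((b ≡ b) ≡ a) ≡ (a ≡ c) = 1/4 ≡ 1/4 = 1
b ⊃ a = 1/2 ⊃ 1/4 = 1/4
(b ⊃ a) ⊃ c = 1/4 ⊃ 1/2 = 1
c ⊃ b = 1/2 ⊃ 1/2 = 1
((b ⊃ a) ⊃ c) ⊃ (c ⊃ b) = 1 ⊃ 1 = 1
(((b ≡ b) ≡ a) ≡ (a ≡ c)) ≡ (((b ⊃ a) ⊃ c) ⊃ (c ⊃ b)) = 1 ≡ 1 = 1
¬((((b ≡ b) ≡ a) ≡ (a ≡ c)) ≡ (((b ⊃ a) ⊃ c) ⊃ (c ⊃ b))) = ¬1 = 0
b ≡ c = 1/2 ≡ 1/2 = 1
¬(b ≡ c) = ¬1 = 0
¬¬(b ≡ c) = ¬0 = 1
¬¬¬(b ≡ c) = ¬1 = 0
¬((((b ≡ b) ≡ a) ≡ (a ≡ c)) ≡ (((b ⊃ a) ⊃ c) ⊃ (c ⊃ b))) ⊃ ¬¬¬(b ≡ c) = 0 ⊃ 0 = 1

1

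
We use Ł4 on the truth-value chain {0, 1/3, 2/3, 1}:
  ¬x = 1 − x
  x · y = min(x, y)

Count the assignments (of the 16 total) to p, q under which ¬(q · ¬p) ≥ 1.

7

p = 0, q = 0 ↦ 1  ≥
p = 0, q = 1/3 ↦ 2/3  <
p = 0, q = 2/3 ↦ 1/3  <
p = 0, q = 1 ↦ 0  <
p = 1/3, q = 0 ↦ 1  ≥
p = 1/3, q = 1/3 ↦ 2/3  <
p = 1/3, q = 2/3 ↦ 1/3  <
p = 1/3, q = 1 ↦ 1/3  <
p = 2/3, q = 0 ↦ 1  ≥
p = 2/3, q = 1/3 ↦ 2/3  <
p = 2/3, q = 2/3 ↦ 2/3  <
p = 2/3, q = 1 ↦ 2/3  <
p = 1, q = 0 ↦ 1  ≥
p = 1, q = 1/3 ↦ 1  ≥
p = 1, q = 2/3 ↦ 1  ≥
p = 1, q = 1 ↦ 1  ≥
So 7 of the 16 assignments meet the threshold.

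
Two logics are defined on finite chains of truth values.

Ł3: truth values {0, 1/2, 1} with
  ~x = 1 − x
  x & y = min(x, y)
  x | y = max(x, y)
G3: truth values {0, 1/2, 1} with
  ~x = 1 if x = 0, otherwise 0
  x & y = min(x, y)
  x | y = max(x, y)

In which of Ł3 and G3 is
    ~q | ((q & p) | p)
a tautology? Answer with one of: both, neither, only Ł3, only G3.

neither

In Ł3: at p = 0, q = 1/2 the value is 1/2 — not a tautology.
In G3: at p = 0, q = 1/2 the value is 0 — not a tautology.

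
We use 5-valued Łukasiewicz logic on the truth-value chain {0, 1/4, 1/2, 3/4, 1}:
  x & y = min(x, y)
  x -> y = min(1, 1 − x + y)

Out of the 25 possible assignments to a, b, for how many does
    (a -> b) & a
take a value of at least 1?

value 1: 1 assignment (counts)
value 3/4: 4 assignments
value 1/2: 7 assignments
value 1/4: 7 assignments
value 0: 6 assignments
So 1 of the 25 assignments meets the threshold.

1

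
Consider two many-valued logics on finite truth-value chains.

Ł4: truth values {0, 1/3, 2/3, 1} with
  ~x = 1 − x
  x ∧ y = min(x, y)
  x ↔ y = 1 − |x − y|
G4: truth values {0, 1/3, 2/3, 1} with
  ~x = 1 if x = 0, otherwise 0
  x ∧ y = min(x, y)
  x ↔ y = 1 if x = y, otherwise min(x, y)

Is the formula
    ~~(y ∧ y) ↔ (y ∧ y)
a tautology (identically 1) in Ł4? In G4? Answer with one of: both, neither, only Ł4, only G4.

In Ł4: every assignment gives 1 — tautology.
In G4: at y = 1/3 the value is 1/3 — not a tautology.

only Ł4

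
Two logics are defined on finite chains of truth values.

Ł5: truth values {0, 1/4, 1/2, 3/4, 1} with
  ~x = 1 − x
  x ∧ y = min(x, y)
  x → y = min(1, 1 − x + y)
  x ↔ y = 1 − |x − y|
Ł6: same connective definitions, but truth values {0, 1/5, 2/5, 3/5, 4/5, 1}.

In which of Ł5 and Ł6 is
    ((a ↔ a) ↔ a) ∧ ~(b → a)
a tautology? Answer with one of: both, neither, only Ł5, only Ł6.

In Ł5: at a = 0, b = 0 the value is 0 — not a tautology.
In Ł6: at a = 0, b = 0 the value is 0 — not a tautology.

neither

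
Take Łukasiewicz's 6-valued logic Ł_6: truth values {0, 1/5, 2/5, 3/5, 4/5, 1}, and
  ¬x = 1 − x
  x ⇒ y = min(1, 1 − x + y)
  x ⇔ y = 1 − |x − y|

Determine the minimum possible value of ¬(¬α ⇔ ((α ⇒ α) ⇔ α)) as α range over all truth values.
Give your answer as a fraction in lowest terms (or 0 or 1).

1/5

Take α = 2/5:
¬α = ¬2/5 = 3/5
α ⇒ α = 2/5 ⇒ 2/5 = 1
(α ⇒ α) ⇔ α = 1 ⇔ 2/5 = 2/5
¬α ⇔ ((α ⇒ α) ⇔ α) = 3/5 ⇔ 2/5 = 4/5
¬(¬α ⇔ ((α ⇒ α) ⇔ α)) = ¬4/5 = 1/5
No assignment yields a value below 1/5, so this is the minimum.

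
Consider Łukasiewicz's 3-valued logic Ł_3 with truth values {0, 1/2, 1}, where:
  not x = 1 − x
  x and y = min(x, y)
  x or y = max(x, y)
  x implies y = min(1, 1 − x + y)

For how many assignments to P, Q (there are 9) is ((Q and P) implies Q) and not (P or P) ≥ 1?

3

P = 0, Q = 0 ↦ 1  ≥
P = 0, Q = 1/2 ↦ 1  ≥
P = 0, Q = 1 ↦ 1  ≥
P = 1/2, Q = 0 ↦ 1/2  <
P = 1/2, Q = 1/2 ↦ 1/2  <
P = 1/2, Q = 1 ↦ 1/2  <
P = 1, Q = 0 ↦ 0  <
P = 1, Q = 1/2 ↦ 0  <
P = 1, Q = 1 ↦ 0  <
So 3 of the 9 assignments meet the threshold.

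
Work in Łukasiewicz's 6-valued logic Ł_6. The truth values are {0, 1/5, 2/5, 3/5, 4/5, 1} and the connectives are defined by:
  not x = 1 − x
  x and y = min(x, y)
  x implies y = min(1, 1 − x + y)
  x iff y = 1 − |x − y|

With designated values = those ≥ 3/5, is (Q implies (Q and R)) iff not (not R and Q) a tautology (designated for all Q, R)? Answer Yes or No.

Yes

At Q = 2/5, R = 4/5, for instance:
Q and R = 2/5 and 4/5 = 2/5
Q implies (Q and R) = 2/5 implies 2/5 = 1
not R = not 4/5 = 1/5
not R and Q = 1/5 and 2/5 = 1/5
not (not R and Q) = not 1/5 = 4/5
(Q implies (Q and R)) iff not (not R and Q) = 1 iff 4/5 = 4/5
and checking the remaining 35 assignments likewise gives ≥ 3/5 in every case.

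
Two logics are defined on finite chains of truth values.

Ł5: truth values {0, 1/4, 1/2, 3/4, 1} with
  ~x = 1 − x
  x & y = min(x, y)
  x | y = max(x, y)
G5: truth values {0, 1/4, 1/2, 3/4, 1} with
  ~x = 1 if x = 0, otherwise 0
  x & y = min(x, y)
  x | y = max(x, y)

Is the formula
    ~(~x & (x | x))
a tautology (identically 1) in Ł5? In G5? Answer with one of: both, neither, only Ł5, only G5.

In Ł5: at x = 1/4 the value is 3/4 — not a tautology.
In G5: every assignment gives 1 — tautology.

only G5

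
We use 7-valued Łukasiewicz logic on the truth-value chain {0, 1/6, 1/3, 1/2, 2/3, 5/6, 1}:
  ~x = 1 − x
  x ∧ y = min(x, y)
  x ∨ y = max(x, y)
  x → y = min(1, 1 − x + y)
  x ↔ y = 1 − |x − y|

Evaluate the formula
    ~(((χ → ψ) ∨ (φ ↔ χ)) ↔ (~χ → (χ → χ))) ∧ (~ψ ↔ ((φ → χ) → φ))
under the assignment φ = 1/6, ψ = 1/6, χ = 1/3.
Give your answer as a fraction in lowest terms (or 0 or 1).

χ → ψ = 1/3 → 1/6 = 5/6
φ ↔ χ = 1/6 ↔ 1/3 = 5/6
(χ → ψ) ∨ (φ ↔ χ) = 5/6 ∨ 5/6 = 5/6
~χ = ~1/3 = 2/3
χ → χ = 1/3 → 1/3 = 1
~χ → (χ → χ) = 2/3 → 1 = 1
((χ → ψ) ∨ (φ ↔ χ)) ↔ (~χ → (χ → χ)) = 5/6 ↔ 1 = 5/6
~(((χ → ψ) ∨ (φ ↔ χ)) ↔ (~χ → (χ → χ))) = ~5/6 = 1/6
~ψ = ~1/6 = 5/6
φ → χ = 1/6 → 1/3 = 1
(φ → χ) → φ = 1 → 1/6 = 1/6
~ψ ↔ ((φ → χ) → φ) = 5/6 ↔ 1/6 = 1/3
~(((χ → ψ) ∨ (φ ↔ χ)) ↔ (~χ → (χ → χ))) ∧ (~ψ ↔ ((φ → χ) → φ)) = 1/6 ∧ 1/3 = 1/6

1/6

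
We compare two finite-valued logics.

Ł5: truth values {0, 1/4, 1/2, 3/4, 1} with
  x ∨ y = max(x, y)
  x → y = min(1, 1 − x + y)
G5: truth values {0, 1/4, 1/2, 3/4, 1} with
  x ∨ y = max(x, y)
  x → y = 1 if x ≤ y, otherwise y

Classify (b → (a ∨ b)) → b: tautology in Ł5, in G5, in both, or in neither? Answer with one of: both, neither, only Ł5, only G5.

neither

In Ł5: at a = 0, b = 0 the value is 0 — not a tautology.
In G5: at a = 0, b = 0 the value is 0 — not a tautology.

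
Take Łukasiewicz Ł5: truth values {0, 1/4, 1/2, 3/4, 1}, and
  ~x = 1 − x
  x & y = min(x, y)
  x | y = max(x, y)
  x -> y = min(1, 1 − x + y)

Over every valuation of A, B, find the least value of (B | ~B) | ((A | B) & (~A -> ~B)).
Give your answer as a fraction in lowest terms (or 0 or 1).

Take A = 0, B = 1/2:
~B = ~1/2 = 1/2
B | ~B = 1/2 | 1/2 = 1/2
A | B = 0 | 1/2 = 1/2
~A = ~0 = 1
~B = ~1/2 = 1/2
~A -> ~B = 1 -> 1/2 = 1/2
(A | B) & (~A -> ~B) = 1/2 & 1/2 = 1/2
(B | ~B) | ((A | B) & (~A -> ~B)) = 1/2 | 1/2 = 1/2
No assignment yields a value below 1/2, so this is the minimum.

1/2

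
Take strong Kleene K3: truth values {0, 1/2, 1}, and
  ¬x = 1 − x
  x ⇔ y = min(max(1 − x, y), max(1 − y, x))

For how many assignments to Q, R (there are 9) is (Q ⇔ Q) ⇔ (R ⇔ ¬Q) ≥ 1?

Q = 0, R = 0 ↦ 0  <
Q = 0, R = 1/2 ↦ 1/2  <
Q = 0, R = 1 ↦ 1  ≥
Q = 1/2, R = 0 ↦ 1/2  <
Q = 1/2, R = 1/2 ↦ 1/2  <
Q = 1/2, R = 1 ↦ 1/2  <
Q = 1, R = 0 ↦ 1  ≥
Q = 1, R = 1/2 ↦ 1/2  <
Q = 1, R = 1 ↦ 0  <
So 2 of the 9 assignments meet the threshold.

2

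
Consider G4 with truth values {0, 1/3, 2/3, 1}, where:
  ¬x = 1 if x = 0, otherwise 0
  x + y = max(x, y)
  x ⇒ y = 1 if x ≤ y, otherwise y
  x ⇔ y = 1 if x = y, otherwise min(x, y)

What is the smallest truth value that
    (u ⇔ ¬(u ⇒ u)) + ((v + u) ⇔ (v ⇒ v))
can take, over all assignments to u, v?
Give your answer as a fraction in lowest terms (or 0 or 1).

1/3

Take u = 1/3, v = 0:
u ⇒ u = 1/3 ⇒ 1/3 = 1
¬(u ⇒ u) = ¬1 = 0
u ⇔ ¬(u ⇒ u) = 1/3 ⇔ 0 = 0
v + u = 0 + 1/3 = 1/3
v ⇒ v = 0 ⇒ 0 = 1
(v + u) ⇔ (v ⇒ v) = 1/3 ⇔ 1 = 1/3
(u ⇔ ¬(u ⇒ u)) + ((v + u) ⇔ (v ⇒ v)) = 0 + 1/3 = 1/3
No assignment yields a value below 1/3, so this is the minimum.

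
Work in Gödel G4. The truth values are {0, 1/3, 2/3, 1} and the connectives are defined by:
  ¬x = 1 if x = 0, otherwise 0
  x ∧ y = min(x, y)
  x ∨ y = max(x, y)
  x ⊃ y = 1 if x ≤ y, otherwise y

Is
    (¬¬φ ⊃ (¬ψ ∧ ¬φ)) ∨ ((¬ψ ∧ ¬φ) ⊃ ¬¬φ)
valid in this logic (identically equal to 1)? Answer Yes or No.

Yes

φ = 0, ψ = 0 ↦ 1
φ = 0, ψ = 1/3 ↦ 1
φ = 0, ψ = 2/3 ↦ 1
φ = 0, ψ = 1 ↦ 1
φ = 1/3, ψ = 0 ↦ 1
φ = 1/3, ψ = 1/3 ↦ 1
φ = 1/3, ψ = 2/3 ↦ 1
φ = 1/3, ψ = 1 ↦ 1
φ = 2/3, ψ = 0 ↦ 1
φ = 2/3, ψ = 1/3 ↦ 1
φ = 2/3, ψ = 2/3 ↦ 1
φ = 2/3, ψ = 1 ↦ 1
φ = 1, ψ = 0 ↦ 1
φ = 1, ψ = 1/3 ↦ 1
φ = 1, ψ = 2/3 ↦ 1
φ = 1, ψ = 1 ↦ 1
Every assignment gives a value ≥ 1.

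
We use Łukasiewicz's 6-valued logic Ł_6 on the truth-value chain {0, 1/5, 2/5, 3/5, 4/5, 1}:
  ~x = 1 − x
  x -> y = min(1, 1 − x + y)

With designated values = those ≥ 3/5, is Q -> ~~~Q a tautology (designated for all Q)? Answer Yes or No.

No

Counterexample: take Q = 4/5.
~Q = ~4/5 = 1/5
~~Q = ~1/5 = 4/5
~~~Q = ~4/5 = 1/5
Q -> ~~~Q = 4/5 -> 1/5 = 2/5
This gives 2/5, which is below 3/5.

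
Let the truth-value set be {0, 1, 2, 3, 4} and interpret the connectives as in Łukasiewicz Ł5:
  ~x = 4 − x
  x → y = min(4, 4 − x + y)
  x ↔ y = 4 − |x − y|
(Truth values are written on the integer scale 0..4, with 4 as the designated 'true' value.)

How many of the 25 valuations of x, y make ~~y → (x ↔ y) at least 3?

21

value 4: 19 assignments (counts)
value 3: 2 assignments (counts)
value 2: 2 assignments
value 1: 1 assignment
value 0: 1 assignment
So 21 of the 25 assignments meet the threshold.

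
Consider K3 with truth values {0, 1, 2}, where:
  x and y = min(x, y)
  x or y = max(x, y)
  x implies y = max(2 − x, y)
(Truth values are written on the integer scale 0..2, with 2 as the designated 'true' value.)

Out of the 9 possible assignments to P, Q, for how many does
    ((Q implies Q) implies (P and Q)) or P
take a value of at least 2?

3

P = 0, Q = 0 ↦ 0  <
P = 0, Q = 1 ↦ 1  <
P = 0, Q = 2 ↦ 0  <
P = 1, Q = 0 ↦ 1  <
P = 1, Q = 1 ↦ 1  <
P = 1, Q = 2 ↦ 1  <
P = 2, Q = 0 ↦ 2  ≥
P = 2, Q = 1 ↦ 2  ≥
P = 2, Q = 2 ↦ 2  ≥
So 3 of the 9 assignments meet the threshold.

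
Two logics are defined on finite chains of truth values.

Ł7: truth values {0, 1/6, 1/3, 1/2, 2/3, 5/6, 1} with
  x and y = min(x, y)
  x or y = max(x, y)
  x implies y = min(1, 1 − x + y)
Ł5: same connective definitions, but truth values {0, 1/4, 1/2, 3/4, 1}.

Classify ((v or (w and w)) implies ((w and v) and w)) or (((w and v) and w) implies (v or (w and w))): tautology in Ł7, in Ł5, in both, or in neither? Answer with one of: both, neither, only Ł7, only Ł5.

In Ł7: every assignment gives 1 — tautology.
In Ł5: every assignment gives 1 — tautology.

both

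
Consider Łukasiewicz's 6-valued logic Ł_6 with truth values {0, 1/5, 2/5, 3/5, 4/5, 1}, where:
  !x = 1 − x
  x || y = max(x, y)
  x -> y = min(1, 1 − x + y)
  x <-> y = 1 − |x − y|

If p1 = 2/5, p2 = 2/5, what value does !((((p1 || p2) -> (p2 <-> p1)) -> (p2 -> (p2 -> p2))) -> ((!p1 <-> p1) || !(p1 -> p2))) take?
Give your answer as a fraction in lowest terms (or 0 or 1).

p1 || p2 = 2/5 || 2/5 = 2/5
p2 <-> p1 = 2/5 <-> 2/5 = 1
(p1 || p2) -> (p2 <-> p1) = 2/5 -> 1 = 1
p2 -> p2 = 2/5 -> 2/5 = 1
p2 -> (p2 -> p2) = 2/5 -> 1 = 1
((p1 || p2) -> (p2 <-> p1)) -> (p2 -> (p2 -> p2)) = 1 -> 1 = 1
!p1 = !2/5 = 3/5
!p1 <-> p1 = 3/5 <-> 2/5 = 4/5
p1 -> p2 = 2/5 -> 2/5 = 1
!(p1 -> p2) = !1 = 0
(!p1 <-> p1) || !(p1 -> p2) = 4/5 || 0 = 4/5
(((p1 || p2) -> (p2 <-> p1)) -> (p2 -> (p2 -> p2))) -> ((!p1 <-> p1) || !(p1 -> p2)) = 1 -> 4/5 = 4/5
!((((p1 || p2) -> (p2 <-> p1)) -> (p2 -> (p2 -> p2))) -> ((!p1 <-> p1) || !(p1 -> p2))) = !4/5 = 1/5

1/5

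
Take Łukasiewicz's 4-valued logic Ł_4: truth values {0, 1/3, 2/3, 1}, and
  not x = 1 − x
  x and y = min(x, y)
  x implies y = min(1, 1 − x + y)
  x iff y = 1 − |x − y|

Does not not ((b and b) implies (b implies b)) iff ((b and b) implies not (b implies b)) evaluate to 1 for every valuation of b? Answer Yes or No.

No

Counterexample: take b = 1/3.
b and b = 1/3 and 1/3 = 1/3
b implies b = 1/3 implies 1/3 = 1
(b and b) implies (b implies b) = 1/3 implies 1 = 1
not ((b and b) implies (b implies b)) = not 1 = 0
not not ((b and b) implies (b implies b)) = not 0 = 1
b and b = 1/3 and 1/3 = 1/3
b implies b = 1/3 implies 1/3 = 1
not (b implies b) = not 1 = 0
(b and b) implies not (b implies b) = 1/3 implies 0 = 2/3
not not ((b and b) implies (b implies b)) iff ((b and b) implies not (b implies b)) = 1 iff 2/3 = 2/3
This gives 2/3 ≠ 1.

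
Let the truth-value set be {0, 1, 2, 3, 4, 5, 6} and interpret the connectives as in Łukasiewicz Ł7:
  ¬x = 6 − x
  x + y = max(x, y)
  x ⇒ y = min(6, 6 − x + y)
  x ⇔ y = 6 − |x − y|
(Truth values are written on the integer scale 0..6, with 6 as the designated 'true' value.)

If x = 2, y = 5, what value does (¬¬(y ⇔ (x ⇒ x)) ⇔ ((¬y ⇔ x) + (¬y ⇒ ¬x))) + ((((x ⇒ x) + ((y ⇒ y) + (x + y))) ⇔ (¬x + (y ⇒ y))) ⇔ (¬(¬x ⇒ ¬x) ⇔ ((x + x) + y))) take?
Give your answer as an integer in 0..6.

x ⇒ x = 2 ⇒ 2 = 6
y ⇔ (x ⇒ x) = 5 ⇔ 6 = 5
¬(y ⇔ (x ⇒ x)) = ¬5 = 1
¬¬(y ⇔ (x ⇒ x)) = ¬1 = 5
¬y = ¬5 = 1
¬y ⇔ x = 1 ⇔ 2 = 5
¬y = ¬5 = 1
¬x = ¬2 = 4
¬y ⇒ ¬x = 1 ⇒ 4 = 6
(¬y ⇔ x) + (¬y ⇒ ¬x) = 5 + 6 = 6
¬¬(y ⇔ (x ⇒ x)) ⇔ ((¬y ⇔ x) + (¬y ⇒ ¬x)) = 5 ⇔ 6 = 5
x ⇒ x = 2 ⇒ 2 = 6
y ⇒ y = 5 ⇒ 5 = 6
x + y = 2 + 5 = 5
(y ⇒ y) + (x + y) = 6 + 5 = 6
(x ⇒ x) + ((y ⇒ y) + (x + y)) = 6 + 6 = 6
¬x = ¬2 = 4
y ⇒ y = 5 ⇒ 5 = 6
¬x + (y ⇒ y) = 4 + 6 = 6
((x ⇒ x) + ((y ⇒ y) + (x + y))) ⇔ (¬x + (y ⇒ y)) = 6 ⇔ 6 = 6
¬x = ¬2 = 4
¬x = ¬2 = 4
¬x ⇒ ¬x = 4 ⇒ 4 = 6
¬(¬x ⇒ ¬x) = ¬6 = 0
x + x = 2 + 2 = 2
(x + x) + y = 2 + 5 = 5
¬(¬x ⇒ ¬x) ⇔ ((x + x) + y) = 0 ⇔ 5 = 1
(((x ⇒ x) + ((y ⇒ y) + (x + y))) ⇔ (¬x + (y ⇒ y))) ⇔ (¬(¬x ⇒ ¬x) ⇔ ((x + x) + y)) = 6 ⇔ 1 = 1
(¬¬(y ⇔ (x ⇒ x)) ⇔ ((¬y ⇔ x) + (¬y ⇒ ¬x))) + ((((x ⇒ x) + ((y ⇒ y) + (x + y))) ⇔ (¬x + (y ⇒ y))) ⇔ (¬(¬x ⇒ ¬x) ⇔ ((x + x) + y))) = 5 + 1 = 5

5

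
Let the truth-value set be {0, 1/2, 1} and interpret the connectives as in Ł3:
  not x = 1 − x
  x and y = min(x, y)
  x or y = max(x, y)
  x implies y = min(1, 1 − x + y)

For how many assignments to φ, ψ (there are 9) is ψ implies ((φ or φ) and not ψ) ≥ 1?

φ = 0, ψ = 0 ↦ 1  ≥
φ = 0, ψ = 1/2 ↦ 1/2  <
φ = 0, ψ = 1 ↦ 0  <
φ = 1/2, ψ = 0 ↦ 1  ≥
φ = 1/2, ψ = 1/2 ↦ 1  ≥
φ = 1/2, ψ = 1 ↦ 0  <
φ = 1, ψ = 0 ↦ 1  ≥
φ = 1, ψ = 1/2 ↦ 1  ≥
φ = 1, ψ = 1 ↦ 0  <
So 5 of the 9 assignments meet the threshold.

5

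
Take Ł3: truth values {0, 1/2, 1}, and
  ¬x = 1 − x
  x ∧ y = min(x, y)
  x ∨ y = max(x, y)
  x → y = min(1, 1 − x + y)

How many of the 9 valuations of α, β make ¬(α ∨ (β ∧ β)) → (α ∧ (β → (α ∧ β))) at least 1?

α = 0, β = 0 ↦ 0  <
α = 0, β = 1/2 ↦ 1/2  <
α = 0, β = 1 ↦ 1  ≥
α = 1/2, β = 0 ↦ 1  ≥
α = 1/2, β = 1/2 ↦ 1  ≥
α = 1/2, β = 1 ↦ 1  ≥
α = 1, β = 0 ↦ 1  ≥
α = 1, β = 1/2 ↦ 1  ≥
α = 1, β = 1 ↦ 1  ≥
So 7 of the 9 assignments meet the threshold.

7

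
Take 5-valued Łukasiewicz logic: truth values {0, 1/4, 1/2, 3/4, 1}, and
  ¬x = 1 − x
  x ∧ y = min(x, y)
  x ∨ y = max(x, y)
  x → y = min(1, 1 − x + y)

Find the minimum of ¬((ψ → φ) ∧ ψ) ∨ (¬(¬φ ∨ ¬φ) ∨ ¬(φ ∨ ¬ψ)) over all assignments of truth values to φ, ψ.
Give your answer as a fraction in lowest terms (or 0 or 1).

1/2

Take φ = 0, ψ = 1/2:
ψ → φ = 1/2 → 0 = 1/2
(ψ → φ) ∧ ψ = 1/2 ∧ 1/2 = 1/2
¬((ψ → φ) ∧ ψ) = ¬1/2 = 1/2
¬φ = ¬0 = 1
¬φ = ¬0 = 1
¬φ ∨ ¬φ = 1 ∨ 1 = 1
¬(¬φ ∨ ¬φ) = ¬1 = 0
¬ψ = ¬1/2 = 1/2
φ ∨ ¬ψ = 0 ∨ 1/2 = 1/2
¬(φ ∨ ¬ψ) = ¬1/2 = 1/2
¬(¬φ ∨ ¬φ) ∨ ¬(φ ∨ ¬ψ) = 0 ∨ 1/2 = 1/2
¬((ψ → φ) ∧ ψ) ∨ (¬(¬φ ∨ ¬φ) ∨ ¬(φ ∨ ¬ψ)) = 1/2 ∨ 1/2 = 1/2
No assignment yields a value below 1/2, so this is the minimum.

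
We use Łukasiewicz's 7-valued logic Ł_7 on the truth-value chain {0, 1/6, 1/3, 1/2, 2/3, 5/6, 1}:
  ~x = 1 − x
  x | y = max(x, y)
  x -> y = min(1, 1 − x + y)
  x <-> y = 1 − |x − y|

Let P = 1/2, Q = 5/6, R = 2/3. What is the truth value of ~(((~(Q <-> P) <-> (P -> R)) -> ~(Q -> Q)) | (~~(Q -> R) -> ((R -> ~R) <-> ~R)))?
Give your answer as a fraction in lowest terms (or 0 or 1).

Q <-> P = 5/6 <-> 1/2 = 2/3
~(Q <-> P) = ~2/3 = 1/3
P -> R = 1/2 -> 2/3 = 1
~(Q <-> P) <-> (P -> R) = 1/3 <-> 1 = 1/3
Q -> Q = 5/6 -> 5/6 = 1
~(Q -> Q) = ~1 = 0
(~(Q <-> P) <-> (P -> R)) -> ~(Q -> Q) = 1/3 -> 0 = 2/3
Q -> R = 5/6 -> 2/3 = 5/6
~(Q -> R) = ~5/6 = 1/6
~~(Q -> R) = ~1/6 = 5/6
~R = ~2/3 = 1/3
R -> ~R = 2/3 -> 1/3 = 2/3
~R = ~2/3 = 1/3
(R -> ~R) <-> ~R = 2/3 <-> 1/3 = 2/3
~~(Q -> R) -> ((R -> ~R) <-> ~R) = 5/6 -> 2/3 = 5/6
((~(Q <-> P) <-> (P -> R)) -> ~(Q -> Q)) | (~~(Q -> R) -> ((R -> ~R) <-> ~R)) = 2/3 | 5/6 = 5/6
~(((~(Q <-> P) <-> (P -> R)) -> ~(Q -> Q)) | (~~(Q -> R) -> ((R -> ~R) <-> ~R))) = ~5/6 = 1/6

1/6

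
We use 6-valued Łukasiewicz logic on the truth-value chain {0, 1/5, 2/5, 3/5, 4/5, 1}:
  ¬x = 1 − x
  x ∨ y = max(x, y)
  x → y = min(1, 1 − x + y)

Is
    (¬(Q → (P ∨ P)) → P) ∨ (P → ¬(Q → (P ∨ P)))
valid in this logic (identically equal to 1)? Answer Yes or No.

At P = 2/5, Q = 3/5, for instance:
P ∨ P = 2/5 ∨ 2/5 = 2/5
Q → (P ∨ P) = 3/5 → 2/5 = 4/5
¬(Q → (P ∨ P)) = ¬4/5 = 1/5
¬(Q → (P ∨ P)) → P = 1/5 → 2/5 = 1
P → ¬(Q → (P ∨ P)) = 2/5 → 1/5 = 4/5
(¬(Q → (P ∨ P)) → P) ∨ (P → ¬(Q → (P ∨ P))) = 1 ∨ 4/5 = 1
and checking the remaining 35 assignments likewise gives ≥ 1 in every case.

Yes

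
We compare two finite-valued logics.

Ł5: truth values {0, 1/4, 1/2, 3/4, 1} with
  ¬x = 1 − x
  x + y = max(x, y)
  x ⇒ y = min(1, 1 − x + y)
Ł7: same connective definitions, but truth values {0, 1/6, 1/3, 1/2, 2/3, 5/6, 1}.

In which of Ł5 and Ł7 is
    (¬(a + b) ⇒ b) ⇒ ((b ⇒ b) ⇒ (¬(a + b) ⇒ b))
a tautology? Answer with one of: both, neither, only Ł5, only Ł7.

In Ł5: every assignment gives 1 — tautology.
In Ł7: every assignment gives 1 — tautology.

both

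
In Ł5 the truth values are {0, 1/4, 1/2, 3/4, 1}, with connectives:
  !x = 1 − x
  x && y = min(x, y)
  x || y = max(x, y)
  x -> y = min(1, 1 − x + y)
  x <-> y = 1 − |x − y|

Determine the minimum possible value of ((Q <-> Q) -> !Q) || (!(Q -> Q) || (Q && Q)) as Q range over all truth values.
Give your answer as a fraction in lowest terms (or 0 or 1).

1/2

Take Q = 1/2:
Q <-> Q = 1/2 <-> 1/2 = 1
!Q = !1/2 = 1/2
(Q <-> Q) -> !Q = 1 -> 1/2 = 1/2
Q -> Q = 1/2 -> 1/2 = 1
!(Q -> Q) = !1 = 0
Q && Q = 1/2 && 1/2 = 1/2
!(Q -> Q) || (Q && Q) = 0 || 1/2 = 1/2
((Q <-> Q) -> !Q) || (!(Q -> Q) || (Q && Q)) = 1/2 || 1/2 = 1/2
No assignment yields a value below 1/2, so this is the minimum.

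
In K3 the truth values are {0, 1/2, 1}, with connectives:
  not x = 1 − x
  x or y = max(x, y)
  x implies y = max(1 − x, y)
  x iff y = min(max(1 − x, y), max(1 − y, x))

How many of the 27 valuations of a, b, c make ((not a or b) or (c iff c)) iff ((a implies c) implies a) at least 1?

7

value 1: 7 assignments (counts)
value 1/2: 11 assignments
value 0: 9 assignments
So 7 of the 27 assignments meet the threshold.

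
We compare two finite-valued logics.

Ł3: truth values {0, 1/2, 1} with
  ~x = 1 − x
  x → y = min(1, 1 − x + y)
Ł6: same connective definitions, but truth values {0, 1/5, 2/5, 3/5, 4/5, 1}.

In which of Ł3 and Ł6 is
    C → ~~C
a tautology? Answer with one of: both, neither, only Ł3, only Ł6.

both

In Ł3: every assignment gives 1 — tautology.
In Ł6: every assignment gives 1 — tautology.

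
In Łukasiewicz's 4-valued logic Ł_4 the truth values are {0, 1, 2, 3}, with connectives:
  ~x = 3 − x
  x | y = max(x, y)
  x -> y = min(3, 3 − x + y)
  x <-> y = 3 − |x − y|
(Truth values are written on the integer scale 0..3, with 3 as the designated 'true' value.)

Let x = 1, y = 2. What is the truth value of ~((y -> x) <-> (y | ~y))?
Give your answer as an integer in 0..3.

y -> x = 2 -> 1 = 2
~y = ~2 = 1
y | ~y = 2 | 1 = 2
(y -> x) <-> (y | ~y) = 2 <-> 2 = 3
~((y -> x) <-> (y | ~y)) = ~3 = 0

0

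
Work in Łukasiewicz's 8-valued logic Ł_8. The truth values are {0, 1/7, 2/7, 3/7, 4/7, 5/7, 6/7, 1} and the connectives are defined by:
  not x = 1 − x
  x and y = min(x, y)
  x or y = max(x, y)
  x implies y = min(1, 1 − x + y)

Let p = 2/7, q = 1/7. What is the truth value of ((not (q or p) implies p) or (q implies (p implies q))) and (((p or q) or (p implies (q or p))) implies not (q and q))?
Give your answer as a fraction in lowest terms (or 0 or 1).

6/7

q or p = 1/7 or 2/7 = 2/7
not (q or p) = not 2/7 = 5/7
not (q or p) implies p = 5/7 implies 2/7 = 4/7
p implies q = 2/7 implies 1/7 = 6/7
q implies (p implies q) = 1/7 implies 6/7 = 1
(not (q or p) implies p) or (q implies (p implies q)) = 4/7 or 1 = 1
p or q = 2/7 or 1/7 = 2/7
q or p = 1/7 or 2/7 = 2/7
p implies (q or p) = 2/7 implies 2/7 = 1
(p or q) or (p implies (q or p)) = 2/7 or 1 = 1
q and q = 1/7 and 1/7 = 1/7
not (q and q) = not 1/7 = 6/7
((p or q) or (p implies (q or p))) implies not (q and q) = 1 implies 6/7 = 6/7
((not (q or p) implies p) or (q implies (p implies q))) and (((p or q) or (p implies (q or p))) implies not (q and q)) = 1 and 6/7 = 6/7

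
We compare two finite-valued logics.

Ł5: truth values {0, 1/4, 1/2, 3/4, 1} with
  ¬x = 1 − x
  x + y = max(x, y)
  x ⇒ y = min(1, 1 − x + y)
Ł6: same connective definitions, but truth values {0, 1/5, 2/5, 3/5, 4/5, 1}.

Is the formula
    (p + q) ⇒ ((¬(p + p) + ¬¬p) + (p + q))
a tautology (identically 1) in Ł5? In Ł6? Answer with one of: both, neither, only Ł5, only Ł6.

In Ł5: every assignment gives 1 — tautology.
In Ł6: every assignment gives 1 — tautology.

both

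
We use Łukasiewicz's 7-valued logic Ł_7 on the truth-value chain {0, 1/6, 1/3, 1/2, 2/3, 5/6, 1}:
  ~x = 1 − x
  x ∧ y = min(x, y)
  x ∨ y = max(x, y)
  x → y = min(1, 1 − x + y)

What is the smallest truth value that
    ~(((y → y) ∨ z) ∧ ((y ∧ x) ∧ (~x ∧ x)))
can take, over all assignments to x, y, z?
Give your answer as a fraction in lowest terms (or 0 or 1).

1/2

Take x = 1/2, y = 1/2, z = 0:
y → y = 1/2 → 1/2 = 1
(y → y) ∨ z = 1 ∨ 0 = 1
y ∧ x = 1/2 ∧ 1/2 = 1/2
~x = ~1/2 = 1/2
~x ∧ x = 1/2 ∧ 1/2 = 1/2
(y ∧ x) ∧ (~x ∧ x) = 1/2 ∧ 1/2 = 1/2
((y → y) ∨ z) ∧ ((y ∧ x) ∧ (~x ∧ x)) = 1 ∧ 1/2 = 1/2
~(((y → y) ∨ z) ∧ ((y ∧ x) ∧ (~x ∧ x))) = ~1/2 = 1/2
No assignment yields a value below 1/2, so this is the minimum.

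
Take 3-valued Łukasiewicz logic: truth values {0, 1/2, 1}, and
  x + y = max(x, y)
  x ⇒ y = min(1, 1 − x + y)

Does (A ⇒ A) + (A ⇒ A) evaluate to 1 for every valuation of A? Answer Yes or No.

Yes

A = 0 ↦ 1
A = 1/2 ↦ 1
A = 1 ↦ 1
Every assignment gives a value ≥ 1.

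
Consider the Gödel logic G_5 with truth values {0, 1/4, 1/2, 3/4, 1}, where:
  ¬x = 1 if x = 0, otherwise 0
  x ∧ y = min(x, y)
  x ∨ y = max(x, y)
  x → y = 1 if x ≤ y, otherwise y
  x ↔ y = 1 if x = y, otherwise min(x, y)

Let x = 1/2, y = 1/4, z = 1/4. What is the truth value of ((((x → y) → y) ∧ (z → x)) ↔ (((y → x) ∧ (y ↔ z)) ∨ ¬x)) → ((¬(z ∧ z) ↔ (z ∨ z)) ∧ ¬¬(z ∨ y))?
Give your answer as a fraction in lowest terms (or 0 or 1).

0

x → y = 1/2 → 1/4 = 1/4
(x → y) → y = 1/4 → 1/4 = 1
z → x = 1/4 → 1/2 = 1
((x → y) → y) ∧ (z → x) = 1 ∧ 1 = 1
y → x = 1/4 → 1/2 = 1
y ↔ z = 1/4 ↔ 1/4 = 1
(y → x) ∧ (y ↔ z) = 1 ∧ 1 = 1
¬x = ¬1/2 = 0
((y → x) ∧ (y ↔ z)) ∨ ¬x = 1 ∨ 0 = 1
(((x → y) → y) ∧ (z → x)) ↔ (((y → x) ∧ (y ↔ z)) ∨ ¬x) = 1 ↔ 1 = 1
z ∧ z = 1/4 ∧ 1/4 = 1/4
¬(z ∧ z) = ¬1/4 = 0
z ∨ z = 1/4 ∨ 1/4 = 1/4
¬(z ∧ z) ↔ (z ∨ z) = 0 ↔ 1/4 = 0
z ∨ y = 1/4 ∨ 1/4 = 1/4
¬(z ∨ y) = ¬1/4 = 0
¬¬(z ∨ y) = ¬0 = 1
(¬(z ∧ z) ↔ (z ∨ z)) ∧ ¬¬(z ∨ y) = 0 ∧ 1 = 0
((((x → y) → y) ∧ (z → x)) ↔ (((y → x) ∧ (y ↔ z)) ∨ ¬x)) → ((¬(z ∧ z) ↔ (z ∨ z)) ∧ ¬¬(z ∨ y)) = 1 → 0 = 0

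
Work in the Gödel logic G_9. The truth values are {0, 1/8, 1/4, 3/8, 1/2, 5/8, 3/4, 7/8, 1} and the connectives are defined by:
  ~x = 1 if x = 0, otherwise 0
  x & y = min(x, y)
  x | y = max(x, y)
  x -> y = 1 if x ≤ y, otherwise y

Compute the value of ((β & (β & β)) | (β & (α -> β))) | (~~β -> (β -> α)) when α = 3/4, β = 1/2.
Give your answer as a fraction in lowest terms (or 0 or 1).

β & β = 1/2 & 1/2 = 1/2
β & (β & β) = 1/2 & 1/2 = 1/2
α -> β = 3/4 -> 1/2 = 1/2
β & (α -> β) = 1/2 & 1/2 = 1/2
(β & (β & β)) | (β & (α -> β)) = 1/2 | 1/2 = 1/2
~β = ~1/2 = 0
~~β = ~0 = 1
β -> α = 1/2 -> 3/4 = 1
~~β -> (β -> α) = 1 -> 1 = 1
((β & (β & β)) | (β & (α -> β))) | (~~β -> (β -> α)) = 1/2 | 1 = 1

1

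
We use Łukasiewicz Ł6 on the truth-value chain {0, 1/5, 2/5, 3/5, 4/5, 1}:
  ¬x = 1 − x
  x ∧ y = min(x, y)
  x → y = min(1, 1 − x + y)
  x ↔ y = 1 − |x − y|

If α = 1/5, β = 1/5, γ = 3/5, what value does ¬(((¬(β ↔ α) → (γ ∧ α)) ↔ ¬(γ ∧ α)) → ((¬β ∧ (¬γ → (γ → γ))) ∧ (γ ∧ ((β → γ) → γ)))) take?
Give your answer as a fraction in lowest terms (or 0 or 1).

β ↔ α = 1/5 ↔ 1/5 = 1
¬(β ↔ α) = ¬1 = 0
γ ∧ α = 3/5 ∧ 1/5 = 1/5
¬(β ↔ α) → (γ ∧ α) = 0 → 1/5 = 1
γ ∧ α = 3/5 ∧ 1/5 = 1/5
¬(γ ∧ α) = ¬1/5 = 4/5
(¬(β ↔ α) → (γ ∧ α)) ↔ ¬(γ ∧ α) = 1 ↔ 4/5 = 4/5
¬β = ¬1/5 = 4/5
¬γ = ¬3/5 = 2/5
γ → γ = 3/5 → 3/5 = 1
¬γ → (γ → γ) = 2/5 → 1 = 1
¬β ∧ (¬γ → (γ → γ)) = 4/5 ∧ 1 = 4/5
β → γ = 1/5 → 3/5 = 1
(β → γ) → γ = 1 → 3/5 = 3/5
γ ∧ ((β → γ) → γ) = 3/5 ∧ 3/5 = 3/5
(¬β ∧ (¬γ → (γ → γ))) ∧ (γ ∧ ((β → γ) → γ)) = 4/5 ∧ 3/5 = 3/5
((¬(β ↔ α) → (γ ∧ α)) ↔ ¬(γ ∧ α)) → ((¬β ∧ (¬γ → (γ → γ))) ∧ (γ ∧ ((β → γ) → γ))) = 4/5 → 3/5 = 4/5
¬(((¬(β ↔ α) → (γ ∧ α)) ↔ ¬(γ ∧ α)) → ((¬β ∧ (¬γ → (γ → γ))) ∧ (γ ∧ ((β → γ) → γ)))) = ¬4/5 = 1/5

1/5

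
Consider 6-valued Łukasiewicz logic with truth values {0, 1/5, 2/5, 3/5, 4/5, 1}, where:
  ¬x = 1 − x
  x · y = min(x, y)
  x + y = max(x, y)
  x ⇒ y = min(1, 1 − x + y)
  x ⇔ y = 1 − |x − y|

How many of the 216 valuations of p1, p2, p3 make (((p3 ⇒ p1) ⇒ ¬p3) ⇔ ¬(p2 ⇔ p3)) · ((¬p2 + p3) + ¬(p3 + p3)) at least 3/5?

136

value 1: 14 assignments (counts)
value 4/5: 56 assignments (counts)
value 3/5: 66 assignments (counts)
value 2/5: 42 assignments
value 1/5: 26 assignments
value 0: 12 assignments
So 136 of the 216 assignments meet the threshold.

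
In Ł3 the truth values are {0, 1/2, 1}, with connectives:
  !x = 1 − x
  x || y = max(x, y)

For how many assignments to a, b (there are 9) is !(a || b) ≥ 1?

1

a = 0, b = 0 ↦ 1  ≥
a = 0, b = 1/2 ↦ 1/2  <
a = 0, b = 1 ↦ 0  <
a = 1/2, b = 0 ↦ 1/2  <
a = 1/2, b = 1/2 ↦ 1/2  <
a = 1/2, b = 1 ↦ 0  <
a = 1, b = 0 ↦ 0  <
a = 1, b = 1/2 ↦ 0  <
a = 1, b = 1 ↦ 0  <
So 1 of the 9 assignments meets the threshold.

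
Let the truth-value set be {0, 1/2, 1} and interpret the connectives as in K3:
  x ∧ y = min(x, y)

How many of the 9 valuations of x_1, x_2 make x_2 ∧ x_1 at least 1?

1

x_1 = 0, x_2 = 0 ↦ 0  <
x_1 = 0, x_2 = 1/2 ↦ 0  <
x_1 = 0, x_2 = 1 ↦ 0  <
x_1 = 1/2, x_2 = 0 ↦ 0  <
x_1 = 1/2, x_2 = 1/2 ↦ 1/2  <
x_1 = 1/2, x_2 = 1 ↦ 1/2  <
x_1 = 1, x_2 = 0 ↦ 0  <
x_1 = 1, x_2 = 1/2 ↦ 1/2  <
x_1 = 1, x_2 = 1 ↦ 1  ≥
So 1 of the 9 assignments meets the threshold.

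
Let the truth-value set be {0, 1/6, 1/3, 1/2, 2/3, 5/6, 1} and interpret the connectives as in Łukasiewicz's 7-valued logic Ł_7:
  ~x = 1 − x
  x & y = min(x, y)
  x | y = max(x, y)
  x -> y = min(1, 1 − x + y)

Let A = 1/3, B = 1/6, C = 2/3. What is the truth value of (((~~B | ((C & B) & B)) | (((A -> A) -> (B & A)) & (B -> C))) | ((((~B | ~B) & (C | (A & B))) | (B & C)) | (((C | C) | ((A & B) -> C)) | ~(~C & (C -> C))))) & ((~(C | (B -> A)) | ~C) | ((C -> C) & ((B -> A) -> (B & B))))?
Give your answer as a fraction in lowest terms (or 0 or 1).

~B = ~1/6 = 5/6
~~B = ~5/6 = 1/6
C & B = 2/3 & 1/6 = 1/6
(C & B) & B = 1/6 & 1/6 = 1/6
~~B | ((C & B) & B) = 1/6 | 1/6 = 1/6
A -> A = 1/3 -> 1/3 = 1
B & A = 1/6 & 1/3 = 1/6
(A -> A) -> (B & A) = 1 -> 1/6 = 1/6
B -> C = 1/6 -> 2/3 = 1
((A -> A) -> (B & A)) & (B -> C) = 1/6 & 1 = 1/6
(~~B | ((C & B) & B)) | (((A -> A) -> (B & A)) & (B -> C)) = 1/6 | 1/6 = 1/6
~B = ~1/6 = 5/6
~B = ~1/6 = 5/6
~B | ~B = 5/6 | 5/6 = 5/6
A & B = 1/3 & 1/6 = 1/6
C | (A & B) = 2/3 | 1/6 = 2/3
(~B | ~B) & (C | (A & B)) = 5/6 & 2/3 = 2/3
B & C = 1/6 & 2/3 = 1/6
((~B | ~B) & (C | (A & B))) | (B & C) = 2/3 | 1/6 = 2/3
C | C = 2/3 | 2/3 = 2/3
A & B = 1/3 & 1/6 = 1/6
(A & B) -> C = 1/6 -> 2/3 = 1
(C | C) | ((A & B) -> C) = 2/3 | 1 = 1
~C = ~2/3 = 1/3
C -> C = 2/3 -> 2/3 = 1
~C & (C -> C) = 1/3 & 1 = 1/3
~(~C & (C -> C)) = ~1/3 = 2/3
((C | C) | ((A & B) -> C)) | ~(~C & (C -> C)) = 1 | 2/3 = 1
(((~B | ~B) & (C | (A & B))) | (B & C)) | (((C | C) | ((A & B) -> C)) | ~(~C & (C -> C))) = 2/3 | 1 = 1
((~~B | ((C & B) & B)) | (((A -> A) -> (B & A)) & (B -> C))) | ((((~B | ~B) & (C | (A & B))) | (B & C)) | (((C | C) | ((A & B) -> C)) | ~(~C & (C -> C)))) = 1/6 | 1 = 1
B -> A = 1/6 -> 1/3 = 1
C | (B -> A) = 2/3 | 1 = 1
~(C | (B -> A)) = ~1 = 0
~C = ~2/3 = 1/3
~(C | (B -> A)) | ~C = 0 | 1/3 = 1/3
C -> C = 2/3 -> 2/3 = 1
B -> A = 1/6 -> 1/3 = 1
B & B = 1/6 & 1/6 = 1/6
(B -> A) -> (B & B) = 1 -> 1/6 = 1/6
(C -> C) & ((B -> A) -> (B & B)) = 1 & 1/6 = 1/6
(~(C | (B -> A)) | ~C) | ((C -> C) & ((B -> A) -> (B & B))) = 1/3 | 1/6 = 1/3
(((~~B | ((C & B) & B)) | (((A -> A) -> (B & A)) & (B -> C))) | ((((~B | ~B) & (C | (A & B))) | (B & C)) | (((C | C) | ((A & B) -> C)) | ~(~C & (C -> C))))) & ((~(C | (B -> A)) | ~C) | ((C -> C) & ((B -> A) -> (B & B)))) = 1 & 1/3 = 1/3

1/3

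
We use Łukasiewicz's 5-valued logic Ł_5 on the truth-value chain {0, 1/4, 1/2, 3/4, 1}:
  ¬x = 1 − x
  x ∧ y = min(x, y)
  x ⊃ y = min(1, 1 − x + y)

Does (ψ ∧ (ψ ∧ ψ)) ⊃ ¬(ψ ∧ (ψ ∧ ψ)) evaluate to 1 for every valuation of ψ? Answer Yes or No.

Counterexample: take ψ = 3/4.
ψ ∧ ψ = 3/4 ∧ 3/4 = 3/4
ψ ∧ (ψ ∧ ψ) = 3/4 ∧ 3/4 = 3/4
¬(ψ ∧ (ψ ∧ ψ)) = ¬3/4 = 1/4
(ψ ∧ (ψ ∧ ψ)) ⊃ ¬(ψ ∧ (ψ ∧ ψ)) = 3/4 ⊃ 1/4 = 1/2
This gives 1/2 ≠ 1.

No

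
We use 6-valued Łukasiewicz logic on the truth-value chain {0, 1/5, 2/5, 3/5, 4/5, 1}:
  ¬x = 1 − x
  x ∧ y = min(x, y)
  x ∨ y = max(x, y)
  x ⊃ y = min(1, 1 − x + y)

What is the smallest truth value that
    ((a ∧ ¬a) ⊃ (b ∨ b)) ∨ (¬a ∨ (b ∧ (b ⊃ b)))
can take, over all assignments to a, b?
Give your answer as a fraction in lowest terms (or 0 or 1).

3/5

Take a = 2/5, b = 0:
¬a = ¬2/5 = 3/5
a ∧ ¬a = 2/5 ∧ 3/5 = 2/5
b ∨ b = 0 ∨ 0 = 0
(a ∧ ¬a) ⊃ (b ∨ b) = 2/5 ⊃ 0 = 3/5
¬a = ¬2/5 = 3/5
b ⊃ b = 0 ⊃ 0 = 1
b ∧ (b ⊃ b) = 0 ∧ 1 = 0
¬a ∨ (b ∧ (b ⊃ b)) = 3/5 ∨ 0 = 3/5
((a ∧ ¬a) ⊃ (b ∨ b)) ∨ (¬a ∨ (b ∧ (b ⊃ b))) = 3/5 ∨ 3/5 = 3/5
No assignment yields a value below 3/5, so this is the minimum.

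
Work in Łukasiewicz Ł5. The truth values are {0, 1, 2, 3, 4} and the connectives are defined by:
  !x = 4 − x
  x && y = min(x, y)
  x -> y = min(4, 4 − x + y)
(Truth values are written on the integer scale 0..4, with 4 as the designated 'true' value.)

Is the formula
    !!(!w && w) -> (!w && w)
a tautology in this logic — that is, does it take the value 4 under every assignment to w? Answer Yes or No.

w = 0 ↦ 4
w = 1 ↦ 4
w = 2 ↦ 4
w = 3 ↦ 4
w = 4 ↦ 4
Every assignment gives a value ≥ 4.

Yes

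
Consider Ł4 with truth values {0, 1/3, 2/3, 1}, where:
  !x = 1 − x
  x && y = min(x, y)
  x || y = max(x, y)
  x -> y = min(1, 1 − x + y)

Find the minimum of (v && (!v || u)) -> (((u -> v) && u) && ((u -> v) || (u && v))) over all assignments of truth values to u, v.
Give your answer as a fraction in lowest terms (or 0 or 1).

2/3

Take u = 0, v = 1/3:
!v = !1/3 = 2/3
!v || u = 2/3 || 0 = 2/3
v && (!v || u) = 1/3 && 2/3 = 1/3
u -> v = 0 -> 1/3 = 1
(u -> v) && u = 1 && 0 = 0
u -> v = 0 -> 1/3 = 1
u && v = 0 && 1/3 = 0
(u -> v) || (u && v) = 1 || 0 = 1
((u -> v) && u) && ((u -> v) || (u && v)) = 0 && 1 = 0
(v && (!v || u)) -> (((u -> v) && u) && ((u -> v) || (u && v))) = 1/3 -> 0 = 2/3
No assignment yields a value below 2/3, so this is the minimum.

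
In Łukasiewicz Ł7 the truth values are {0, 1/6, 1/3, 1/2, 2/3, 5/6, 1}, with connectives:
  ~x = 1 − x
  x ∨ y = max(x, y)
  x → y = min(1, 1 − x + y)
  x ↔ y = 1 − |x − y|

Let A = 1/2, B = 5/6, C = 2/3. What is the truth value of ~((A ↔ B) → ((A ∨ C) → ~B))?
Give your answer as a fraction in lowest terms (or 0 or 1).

A ↔ B = 1/2 ↔ 5/6 = 2/3
A ∨ C = 1/2 ∨ 2/3 = 2/3
~B = ~5/6 = 1/6
(A ∨ C) → ~B = 2/3 → 1/6 = 1/2
(A ↔ B) → ((A ∨ C) → ~B) = 2/3 → 1/2 = 5/6
~((A ↔ B) → ((A ∨ C) → ~B)) = ~5/6 = 1/6

1/6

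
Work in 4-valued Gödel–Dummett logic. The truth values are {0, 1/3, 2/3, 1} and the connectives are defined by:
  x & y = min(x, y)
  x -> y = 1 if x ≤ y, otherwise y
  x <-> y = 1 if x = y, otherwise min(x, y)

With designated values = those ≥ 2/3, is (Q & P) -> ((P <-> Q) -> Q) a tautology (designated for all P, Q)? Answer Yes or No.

P = 0, Q = 0 ↦ 1
P = 0, Q = 1/3 ↦ 1
P = 0, Q = 2/3 ↦ 1
P = 0, Q = 1 ↦ 1
P = 1/3, Q = 0 ↦ 1
P = 1/3, Q = 1/3 ↦ 1
P = 1/3, Q = 2/3 ↦ 1
P = 1/3, Q = 1 ↦ 1
P = 2/3, Q = 0 ↦ 1
P = 2/3, Q = 1/3 ↦ 1
P = 2/3, Q = 2/3 ↦ 1
P = 2/3, Q = 1 ↦ 1
P = 1, Q = 0 ↦ 1
P = 1, Q = 1/3 ↦ 1
P = 1, Q = 2/3 ↦ 1
P = 1, Q = 1 ↦ 1
Every assignment gives a value ≥ 2/3.

Yes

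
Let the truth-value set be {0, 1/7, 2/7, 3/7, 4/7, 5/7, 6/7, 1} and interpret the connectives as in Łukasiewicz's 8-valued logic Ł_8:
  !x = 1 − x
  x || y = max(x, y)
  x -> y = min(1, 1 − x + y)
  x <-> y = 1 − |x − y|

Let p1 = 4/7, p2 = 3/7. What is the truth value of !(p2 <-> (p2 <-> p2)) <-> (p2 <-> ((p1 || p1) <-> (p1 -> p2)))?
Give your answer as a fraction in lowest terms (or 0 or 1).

6/7

p2 <-> p2 = 3/7 <-> 3/7 = 1
p2 <-> (p2 <-> p2) = 3/7 <-> 1 = 3/7
!(p2 <-> (p2 <-> p2)) = !3/7 = 4/7
p1 || p1 = 4/7 || 4/7 = 4/7
p1 -> p2 = 4/7 -> 3/7 = 6/7
(p1 || p1) <-> (p1 -> p2) = 4/7 <-> 6/7 = 5/7
p2 <-> ((p1 || p1) <-> (p1 -> p2)) = 3/7 <-> 5/7 = 5/7
!(p2 <-> (p2 <-> p2)) <-> (p2 <-> ((p1 || p1) <-> (p1 -> p2))) = 4/7 <-> 5/7 = 6/7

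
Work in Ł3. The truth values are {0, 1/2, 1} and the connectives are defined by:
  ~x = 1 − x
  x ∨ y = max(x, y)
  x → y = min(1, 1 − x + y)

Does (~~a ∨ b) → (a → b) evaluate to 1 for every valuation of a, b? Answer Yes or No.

No

Counterexample: take a = 1, b = 0.
~a = ~1 = 0
~~a = ~0 = 1
~~a ∨ b = 1 ∨ 0 = 1
a → b = 1 → 0 = 0
(~~a ∨ b) → (a → b) = 1 → 0 = 0
This gives 0 ≠ 1.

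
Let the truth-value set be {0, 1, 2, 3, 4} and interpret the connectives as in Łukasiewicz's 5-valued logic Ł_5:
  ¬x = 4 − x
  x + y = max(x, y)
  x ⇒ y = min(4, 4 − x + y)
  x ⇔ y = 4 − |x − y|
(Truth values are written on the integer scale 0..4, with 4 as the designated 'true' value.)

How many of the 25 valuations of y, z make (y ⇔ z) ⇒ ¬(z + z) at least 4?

13

value 4: 13 assignments (counts)
value 3: 5 assignments
value 2: 4 assignments
value 1: 2 assignments
value 0: 1 assignment
So 13 of the 25 assignments meet the threshold.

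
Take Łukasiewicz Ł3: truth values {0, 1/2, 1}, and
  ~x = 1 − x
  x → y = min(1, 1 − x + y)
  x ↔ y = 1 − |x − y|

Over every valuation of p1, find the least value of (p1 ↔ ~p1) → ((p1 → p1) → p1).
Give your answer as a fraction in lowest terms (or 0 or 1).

Take p1 = 1/2:
~p1 = ~1/2 = 1/2
p1 ↔ ~p1 = 1/2 ↔ 1/2 = 1
p1 → p1 = 1/2 → 1/2 = 1
(p1 → p1) → p1 = 1 → 1/2 = 1/2
(p1 ↔ ~p1) → ((p1 → p1) → p1) = 1 → 1/2 = 1/2
No assignment yields a value below 1/2, so this is the minimum.

1/2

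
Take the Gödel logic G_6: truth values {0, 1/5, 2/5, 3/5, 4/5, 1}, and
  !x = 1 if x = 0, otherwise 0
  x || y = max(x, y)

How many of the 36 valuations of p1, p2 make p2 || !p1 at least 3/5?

value 1: 11 assignments (counts)
value 4/5: 5 assignments (counts)
value 3/5: 5 assignments (counts)
value 2/5: 5 assignments
value 1/5: 5 assignments
value 0: 5 assignments
So 21 of the 36 assignments meet the threshold.

21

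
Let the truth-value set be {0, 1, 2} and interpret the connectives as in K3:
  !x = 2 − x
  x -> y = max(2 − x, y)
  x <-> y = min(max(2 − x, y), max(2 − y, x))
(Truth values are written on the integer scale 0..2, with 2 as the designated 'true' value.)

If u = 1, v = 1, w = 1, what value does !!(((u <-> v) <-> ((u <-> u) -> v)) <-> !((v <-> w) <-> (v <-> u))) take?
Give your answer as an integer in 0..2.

u <-> v = 1 <-> 1 = 1
u <-> u = 1 <-> 1 = 1
(u <-> u) -> v = 1 -> 1 = 1
(u <-> v) <-> ((u <-> u) -> v) = 1 <-> 1 = 1
v <-> w = 1 <-> 1 = 1
v <-> u = 1 <-> 1 = 1
(v <-> w) <-> (v <-> u) = 1 <-> 1 = 1
!((v <-> w) <-> (v <-> u)) = !1 = 1
((u <-> v) <-> ((u <-> u) -> v)) <-> !((v <-> w) <-> (v <-> u)) = 1 <-> 1 = 1
!(((u <-> v) <-> ((u <-> u) -> v)) <-> !((v <-> w) <-> (v <-> u))) = !1 = 1
!!(((u <-> v) <-> ((u <-> u) -> v)) <-> !((v <-> w) <-> (v <-> u))) = !1 = 1

1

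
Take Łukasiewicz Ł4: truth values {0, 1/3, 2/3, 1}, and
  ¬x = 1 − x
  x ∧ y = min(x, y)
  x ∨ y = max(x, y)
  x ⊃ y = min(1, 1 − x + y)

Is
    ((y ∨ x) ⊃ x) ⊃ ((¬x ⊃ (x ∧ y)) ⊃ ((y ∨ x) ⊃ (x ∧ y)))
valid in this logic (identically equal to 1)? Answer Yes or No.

No

Counterexample: take x = 2/3, y = 0.
y ∨ x = 0 ∨ 2/3 = 2/3
(y ∨ x) ⊃ x = 2/3 ⊃ 2/3 = 1
¬x = ¬2/3 = 1/3
x ∧ y = 2/3 ∧ 0 = 0
¬x ⊃ (x ∧ y) = 1/3 ⊃ 0 = 2/3
y ∨ x = 0 ∨ 2/3 = 2/3
x ∧ y = 2/3 ∧ 0 = 0
(y ∨ x) ⊃ (x ∧ y) = 2/3 ⊃ 0 = 1/3
(¬x ⊃ (x ∧ y)) ⊃ ((y ∨ x) ⊃ (x ∧ y)) = 2/3 ⊃ 1/3 = 2/3
((y ∨ x) ⊃ x) ⊃ ((¬x ⊃ (x ∧ y)) ⊃ ((y ∨ x) ⊃ (x ∧ y))) = 1 ⊃ 2/3 = 2/3
This gives 2/3 ≠ 1.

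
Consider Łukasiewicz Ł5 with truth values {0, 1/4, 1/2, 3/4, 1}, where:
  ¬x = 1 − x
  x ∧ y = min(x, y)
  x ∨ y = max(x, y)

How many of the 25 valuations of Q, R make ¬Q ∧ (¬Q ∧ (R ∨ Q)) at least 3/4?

value 1: 1 assignment (counts)
value 3/4: 3 assignments (counts)
value 1/2: 7 assignments
value 1/4: 8 assignments
value 0: 6 assignments
So 4 of the 25 assignments meet the threshold.

4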